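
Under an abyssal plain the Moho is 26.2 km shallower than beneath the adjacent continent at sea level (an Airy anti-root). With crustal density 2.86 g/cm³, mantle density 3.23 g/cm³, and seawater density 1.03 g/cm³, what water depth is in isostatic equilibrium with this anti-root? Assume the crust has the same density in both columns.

5.3 km

Replacing a thickness d of crust by seawater at the top must be balanced by replacing crust with mantle at the base: d (ρ_c − ρ_w) = a (ρ_m − ρ_c).
d = a (ρ_m − ρ_c)/(ρ_c − ρ_w) = 26.2 km × 0.37/1.83 = 5.3 km.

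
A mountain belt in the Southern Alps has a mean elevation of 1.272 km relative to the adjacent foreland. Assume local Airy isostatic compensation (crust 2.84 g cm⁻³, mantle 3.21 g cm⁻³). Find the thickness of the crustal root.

By Archimedes' principle applied to the lithosphere: the weight of the topography is balanced by the buoyancy of the root, ρ_c h = (ρ_m − ρ_c) r.
r = h · ρ_c / (ρ_m − ρ_c) = 1.272 km × 2.84 / (3.21 − 2.84) = 9.76 km.

9.76 km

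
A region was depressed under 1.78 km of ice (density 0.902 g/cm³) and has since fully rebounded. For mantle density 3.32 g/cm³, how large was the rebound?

0.484 km

Removing the load lets mantle flow back in; uplift u satisfies ρ_ice t = ρ_m u.
u = t ρ_ice/ρ_m = 1.78 km × 0.902/3.32 = 0.484 km.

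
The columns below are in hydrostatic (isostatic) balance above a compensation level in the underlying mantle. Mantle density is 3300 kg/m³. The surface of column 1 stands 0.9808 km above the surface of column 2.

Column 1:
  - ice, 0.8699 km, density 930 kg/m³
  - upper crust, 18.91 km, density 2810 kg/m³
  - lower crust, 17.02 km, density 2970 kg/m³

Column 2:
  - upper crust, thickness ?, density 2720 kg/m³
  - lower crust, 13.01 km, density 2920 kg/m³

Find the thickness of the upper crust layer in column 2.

Take the compensation level at the base of the deeper column (depth z_c below the surface of column 1) and equate Σ ρ_i t_i down to z_c; mantle fills any gap and the z_c terms cancel.
Column 1: 0.8699×930 + 18.91×2810 + 17.02×2970 + (z_c − 36.7999)×3300
Column 2: 0.9808×0 + x×2720 + 13.01×2920 + (z_c − 0.9808 − 13.01 − x)×3300
The z_c×3300 term appears on both sides and cancels. Collect the known terms of each column as K = Σ(ρt)_known − 3300 × (depth of known layers): K_1 = 104495.507 − 3300×36.7999 = −16944.163; K_2 = 37989.2 − 3300×(0.9808 + 13.01) = −8180.44.
Balance: K_1 = K_2 − x×(3300 − 2720), so x = (K_2 − K_1)/(3300 − 2720) = 8763.72/580 = 15.1 km.

15.1 km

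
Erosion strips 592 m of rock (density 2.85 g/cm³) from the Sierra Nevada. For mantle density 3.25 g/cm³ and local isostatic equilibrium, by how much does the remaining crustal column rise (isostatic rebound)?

519 m

Unloading: uplift u = e ρ_c/ρ_m = 592 m × 2.85/3.25 = 519 m.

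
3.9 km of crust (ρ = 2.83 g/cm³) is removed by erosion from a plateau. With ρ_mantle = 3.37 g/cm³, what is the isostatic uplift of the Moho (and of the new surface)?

Unloading: uplift u = e ρ_c/ρ_m = 3.9 km × 2.83/3.37 = 3.28 km.

3.28 km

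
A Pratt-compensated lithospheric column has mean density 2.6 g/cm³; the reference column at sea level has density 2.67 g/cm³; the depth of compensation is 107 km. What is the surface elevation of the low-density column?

2.88 km

ρ_ref D = ρ (D + h) → h = D (ρ_ref − ρ)/ρ.
h = 107 km × (2.67 − 2.6)/2.6 = 2.88 km.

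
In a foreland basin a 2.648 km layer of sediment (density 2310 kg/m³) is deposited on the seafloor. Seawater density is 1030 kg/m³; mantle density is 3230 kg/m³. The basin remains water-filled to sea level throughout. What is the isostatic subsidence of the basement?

1.54 km

Submarine loading: the sediment displaces seawater, and the subsidence is in turn flooded, so s (ρ_m − ρ_w) = t (ρ_sed − ρ_w).
s = 2.648 km × (2310 − 1030) / (3230 − 1030) = 1.54 km.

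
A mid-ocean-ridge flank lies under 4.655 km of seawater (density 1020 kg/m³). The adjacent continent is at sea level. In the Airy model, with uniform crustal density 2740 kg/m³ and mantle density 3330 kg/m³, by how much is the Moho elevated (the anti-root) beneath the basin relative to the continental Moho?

13.6 km

Equating mass per unit area of the two columns: replacing crust with seawater at the top is compensated by replacing crust with mantle at the base: d (ρ_c − ρ_w) = a (ρ_m − ρ_c).
a = d (ρ_c − ρ_w)/(ρ_m − ρ_c) = 4.655 km × 1720/590 = 13.6 km.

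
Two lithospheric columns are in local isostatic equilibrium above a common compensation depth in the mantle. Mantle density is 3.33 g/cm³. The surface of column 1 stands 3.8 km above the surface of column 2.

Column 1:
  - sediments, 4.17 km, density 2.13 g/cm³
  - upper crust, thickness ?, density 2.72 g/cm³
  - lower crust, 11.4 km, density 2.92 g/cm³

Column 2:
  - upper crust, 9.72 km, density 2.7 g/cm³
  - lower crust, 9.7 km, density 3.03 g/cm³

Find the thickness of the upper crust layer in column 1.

19.7 km

Take the compensation level at the base of the deeper column (depth z_c below the surface of column 1) and equate Σ ρ_i t_i down to z_c; mantle fills any gap and the z_c terms cancel.
Column 1: 4.17×2.13 + x×2.72 + 11.4×2.92 + (z_c − 15.57 − x)×3.33
Column 2: 3.8×0 + 9.72×2.7 + 9.7×3.03 + (z_c − 3.8 − 19.42)×3.33
The z_c×3.33 term appears on both sides and cancels. Collect the known terms of each column as K = Σ(ρt)_known − 3.33 × (depth of known layers): K_1 = 42.1701 − 3.33×15.57 = −9.678; K_2 = 55.635 − 3.33×(3.8 + 19.42) = −21.6876.
Balance: K_1 − x×(3.33 − 2.72) = K_2, so x = (K_1 − K_2)/(3.33 − 2.72) = 12.0096/0.61 = 19.7 km.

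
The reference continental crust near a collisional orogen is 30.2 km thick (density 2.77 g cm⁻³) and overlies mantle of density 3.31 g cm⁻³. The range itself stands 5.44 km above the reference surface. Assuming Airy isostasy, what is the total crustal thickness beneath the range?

63.5 km

Root depth r = h ρ_c / (ρ_m − ρ_c) = 5.44 km × 2.77 / 0.54 = 27.91 km.
Total thickness = T + h + r = 30.2 km + 5.44 km + 27.91 km = 63.5 km.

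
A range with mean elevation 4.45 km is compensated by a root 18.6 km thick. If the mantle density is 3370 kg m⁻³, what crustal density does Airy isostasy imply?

ρ_c h = (ρ_m − ρ_c) r → ρ_c (h + r) = ρ_m r → ρ_c = ρ_m r / (h + r).
ρ_c = 3370 × 18.6 km / (4.45 km + 18.6 km) = 2720 kg m⁻³.

2720 kg m⁻³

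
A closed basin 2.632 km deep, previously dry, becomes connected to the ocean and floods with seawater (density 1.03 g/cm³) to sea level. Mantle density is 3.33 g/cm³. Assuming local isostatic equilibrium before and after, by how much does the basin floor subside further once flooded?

1.18 km

After flooding the water column is d + s deep. Its weight must equal the weight of mantle displaced by the extra subsidence s: (d + s) ρ_w = s ρ_m.
s = d ρ_w / (ρ_m − ρ_w) = 2.632 km × 1.03/(3.33 − 1.03) = 1.18 km.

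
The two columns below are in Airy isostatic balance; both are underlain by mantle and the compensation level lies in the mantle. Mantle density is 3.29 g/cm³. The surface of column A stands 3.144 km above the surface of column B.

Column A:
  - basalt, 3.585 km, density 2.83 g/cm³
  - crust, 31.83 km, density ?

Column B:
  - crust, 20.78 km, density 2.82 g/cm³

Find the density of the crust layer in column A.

2.71 g/cm³

Take the compensation level at the base of the deeper column (depth z_c below the surface of column A) and equate Σ ρ_i t_i down to z_c; mantle fills any gap and the z_c terms cancel.
Column A: 3.585×2.83 + 31.83×ρ + (z_c − 35.415)×3.29
Column B: 3.144×0 + 20.78×2.82 + (z_c − 3.144 − 20.78)×3.29
The z_c×3.29 term appears on both sides and cancels. Collect the known terms of each column as K = Σ(ρt)_known − 3.29 × (depth of known layers): K_A = 10.14555 − 3.29×35.415 = −106.3698; K_B = 58.5996 − 3.29×(3.144 + 20.78) = −20.11036.
Balance: K_A + 31.83×ρ = K_B, so ρ = (K_B − K_A)/31.83 = 86.2594/31.83 = 2.71 g/cm³.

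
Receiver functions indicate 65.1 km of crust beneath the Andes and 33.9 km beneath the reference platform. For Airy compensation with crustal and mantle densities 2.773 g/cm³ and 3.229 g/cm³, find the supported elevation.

4.41 km

Excess crust Δ = 65.1 km − 33.9 km = 31.2 km, split between elevation h and root r with h + r = Δ.
Airy balance ρ_c h = (ρ_m − ρ_c) r gives r = h ρ_c/(ρ_m − ρ_c), so h (1 + ρ_c/(ρ_m − ρ_c)) = Δ, i.e. h = Δ (ρ_m − ρ_c)/ρ_m.
h = 31.2 km × 0.456/3.229 = 4.41 km.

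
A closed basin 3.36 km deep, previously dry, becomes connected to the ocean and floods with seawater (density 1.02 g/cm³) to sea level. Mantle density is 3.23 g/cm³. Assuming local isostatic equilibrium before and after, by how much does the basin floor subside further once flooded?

After flooding the water column is d + s deep. Its weight must equal the weight of mantle displaced by the extra subsidence s: (d + s) ρ_w = s ρ_m.
s = d ρ_w / (ρ_m − ρ_w) = 3.36 km × 1.02/(3.23 − 1.02) = 1.55 km.

1.55 km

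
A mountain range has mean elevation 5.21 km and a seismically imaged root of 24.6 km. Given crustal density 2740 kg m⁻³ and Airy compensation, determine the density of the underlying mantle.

Airy balance: ρ_c h = (ρ_m − ρ_c) r → ρ_m = ρ_c (1 + h/r).
ρ_m = 2740 × (1 + 5.21 km/24.6 km) = 3320 kg m⁻³.

3320 kg m⁻³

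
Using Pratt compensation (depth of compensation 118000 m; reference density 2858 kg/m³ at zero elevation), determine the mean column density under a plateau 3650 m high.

2770 kg/m³

Pratt balance: ρ_ref D = ρ (D + h).
ρ = ρ_ref D/(D + h) = 2858 × 118000 m/(118000 m + 3650 m) = 2770 kg/m³.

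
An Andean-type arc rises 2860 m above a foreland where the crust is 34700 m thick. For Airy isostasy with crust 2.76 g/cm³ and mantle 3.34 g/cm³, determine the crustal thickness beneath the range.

51200 m

Root depth r = h ρ_c / (ρ_m − ρ_c) = 2860 m × 2.76 / 0.58 = 13610 m.
Total thickness = T + h + r = 34700 m + 2860 m + 13610 m = 51200 m.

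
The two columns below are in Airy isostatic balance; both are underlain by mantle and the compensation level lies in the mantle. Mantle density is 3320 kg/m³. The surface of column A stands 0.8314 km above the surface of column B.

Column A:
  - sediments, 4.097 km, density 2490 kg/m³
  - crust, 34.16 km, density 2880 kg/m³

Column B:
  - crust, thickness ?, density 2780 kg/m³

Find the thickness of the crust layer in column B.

Take the compensation level at the base of the deeper column (depth z_c below the surface of column A) and equate Σ ρ_i t_i down to z_c; mantle fills any gap and the z_c terms cancel.
Column A: 4.097×2490 + 34.16×2880 + (z_c − 38.257)×3320
Column B: 0.8314×0 + x×2780 + (z_c − 0.8314 − 0 − x)×3320
The z_c×3320 term appears on both sides and cancels. Collect the known terms of each column as K = Σ(ρt)_known − 3320 × (depth of known layers): K_A = 108582.33 − 3320×38.257 = −18430.91; K_B = 0 − 3320×(0.8314 + 0) = −2760.248.
Balance: K_A = K_B − x×(3320 − 2780), so x = (K_B − K_A)/(3320 − 2780) = 15670.7/540 = 29 km.

29 km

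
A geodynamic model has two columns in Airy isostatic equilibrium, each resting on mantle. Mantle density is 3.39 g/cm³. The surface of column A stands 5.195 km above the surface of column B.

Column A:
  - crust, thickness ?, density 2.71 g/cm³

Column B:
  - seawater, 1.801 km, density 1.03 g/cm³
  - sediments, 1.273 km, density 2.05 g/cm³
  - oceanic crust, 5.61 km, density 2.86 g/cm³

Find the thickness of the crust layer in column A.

Take the compensation level at the base of the deeper column (depth z_c below the surface of column A) and equate Σ ρ_i t_i down to z_c; mantle fills any gap and the z_c terms cancel.
Column A: x×2.71 + (z_c − 0 − x)×3.39
Column B: 5.195×0 + 1.801×1.03 + 1.273×2.05 + 5.61×2.86 + (z_c − 5.195 − 8.684)×3.39
The z_c×3.39 term appears on both sides and cancels. Collect the known terms of each column as K = Σ(ρt)_known − 3.39 × (depth of known layers): K_A = 0 − 3.39×0 = 0; K_B = 20.50928 − 3.39×(5.195 + 8.684) = −26.54053.
Balance: K_A − x×(3.39 − 2.71) = K_B, so x = (K_A − K_B)/(3.39 − 2.71) = 26.5405/0.68 = 39 km.

39 km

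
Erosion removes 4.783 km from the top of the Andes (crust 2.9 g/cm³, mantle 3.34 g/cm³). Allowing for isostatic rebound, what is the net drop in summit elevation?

0.63 km

Rebound u = e ρ_c/ρ_m = 4.783 km × 2.9/3.34 = 4.153 km.
Net surface drop = e − u = 4.783 km − 4.153 km = e (ρ_m − ρ_c)/ρ_m = 0.63 km.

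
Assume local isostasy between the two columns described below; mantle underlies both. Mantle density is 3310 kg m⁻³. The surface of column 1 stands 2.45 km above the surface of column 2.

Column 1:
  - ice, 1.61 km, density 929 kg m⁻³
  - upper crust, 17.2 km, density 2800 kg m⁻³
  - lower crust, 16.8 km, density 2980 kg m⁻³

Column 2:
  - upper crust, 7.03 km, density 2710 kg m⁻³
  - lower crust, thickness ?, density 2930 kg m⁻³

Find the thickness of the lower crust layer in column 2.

Take the compensation level at the base of the deeper column (depth z_c below the surface of column 1) and equate Σ ρ_i t_i down to z_c; mantle fills any gap and the z_c terms cancel.
Column 1: 1.61×929 + 17.2×2800 + 16.8×2980 + (z_c − 35.61)×3310
Column 2: 2.45×0 + 7.03×2710 + x×2930 + (z_c − 2.45 − 7.03 − x)×3310
The z_c×3310 term appears on both sides and cancels. Collect the known terms of each column as K = Σ(ρt)_known − 3310 × (depth of known layers): K_1 = 99719.69 − 3310×35.61 = −18149.41; K_2 = 19051.3 − 3310×(2.45 + 7.03) = −12327.5.
Balance: K_1 = K_2 − x×(3310 − 2930), so x = (K_2 − K_1)/(3310 − 2930) = 5821.91/380 = 15.3 km.

15.3 km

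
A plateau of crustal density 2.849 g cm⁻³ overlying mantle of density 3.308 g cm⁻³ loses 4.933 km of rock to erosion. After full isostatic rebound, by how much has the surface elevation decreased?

Rebound u = e ρ_c/ρ_m = 4.933 km × 2.849/3.308 = 4.249 km.
Net surface drop = e − u = 4.933 km − 4.249 km = e (ρ_m − ρ_c)/ρ_m = 0.684 km.

0.684 km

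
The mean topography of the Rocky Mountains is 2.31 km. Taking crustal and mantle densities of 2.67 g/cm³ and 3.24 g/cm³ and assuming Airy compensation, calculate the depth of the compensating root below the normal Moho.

10.8 km

Balancing pressure at the compensation depth: the weight of the topography is balanced by the buoyancy of the root, ρ_c h = (ρ_m − ρ_c) r.
r = h · ρ_c / (ρ_m − ρ_c) = 2.31 km × 2.67 / (3.24 − 2.67) = 10.8 km.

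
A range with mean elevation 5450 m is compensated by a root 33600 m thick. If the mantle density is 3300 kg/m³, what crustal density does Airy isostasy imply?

2840 kg/m³

ρ_c h = (ρ_m − ρ_c) r → ρ_c (h + r) = ρ_m r → ρ_c = ρ_m r / (h + r).
ρ_c = 3300 × 33600 m / (5450 m + 33600 m) = 2840 kg/m³.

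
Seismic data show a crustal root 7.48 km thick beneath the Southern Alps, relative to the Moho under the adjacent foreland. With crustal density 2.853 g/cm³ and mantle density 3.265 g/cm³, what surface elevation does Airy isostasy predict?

By Archimedes' principle applied to the lithosphere: ρ_c h = (ρ_m − ρ_c) r.
h = r (ρ_m − ρ_c) / ρ_c = 7.48 km × (3.265 − 2.853) / 2.853 = 1.08 km.

1.08 km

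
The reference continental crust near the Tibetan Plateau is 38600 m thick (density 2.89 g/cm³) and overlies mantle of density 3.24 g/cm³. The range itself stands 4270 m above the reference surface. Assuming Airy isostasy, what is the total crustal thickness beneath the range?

Root depth r = h ρ_c / (ρ_m − ρ_c) = 4270 m × 2.89 / 0.35 = 35260 m.
Total thickness = T + h + r = 38600 m + 4270 m + 35260 m = 78100 m.

78100 m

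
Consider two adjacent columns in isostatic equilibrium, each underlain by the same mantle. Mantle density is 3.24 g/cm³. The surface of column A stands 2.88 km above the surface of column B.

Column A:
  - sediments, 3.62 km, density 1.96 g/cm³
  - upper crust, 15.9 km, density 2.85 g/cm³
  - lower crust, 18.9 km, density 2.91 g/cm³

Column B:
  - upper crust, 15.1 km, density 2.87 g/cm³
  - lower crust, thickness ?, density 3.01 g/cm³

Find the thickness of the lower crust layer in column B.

9.36 km

Take the compensation level at the base of the deeper column (depth z_c below the surface of column A) and equate Σ ρ_i t_i down to z_c; mantle fills any gap and the z_c terms cancel.
Column A: 3.62×1.96 + 15.9×2.85 + 18.9×2.91 + (z_c − 38.42)×3.24
Column B: 2.88×0 + 15.1×2.87 + x×3.01 + (z_c − 2.88 − 15.1 − x)×3.24
The z_c×3.24 term appears on both sides and cancels. Collect the known terms of each column as K = Σ(ρt)_known − 3.24 × (depth of known layers): K_A = 107.4092 − 3.24×38.42 = −17.0716; K_B = 43.337 − 3.24×(2.88 + 15.1) = −14.9182.
Balance: K_A = K_B − x×(3.24 − 3.01), so x = (K_B − K_A)/(3.24 − 3.01) = 2.1534/0.23 = 9.36 km.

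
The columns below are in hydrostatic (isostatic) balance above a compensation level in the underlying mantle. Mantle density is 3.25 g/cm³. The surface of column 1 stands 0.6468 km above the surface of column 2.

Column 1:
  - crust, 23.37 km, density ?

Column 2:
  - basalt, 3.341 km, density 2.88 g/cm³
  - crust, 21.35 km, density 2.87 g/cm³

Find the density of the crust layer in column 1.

2.76 g/cm³

Take the compensation level at the base of the deeper column (depth z_c below the surface of column 1) and equate Σ ρ_i t_i down to z_c; mantle fills any gap and the z_c terms cancel.
Column 1: 23.37×ρ + (z_c − 23.37)×3.25
Column 2: 0.6468×0 + 3.341×2.88 + 21.35×2.87 + (z_c − 0.6468 − 24.691)×3.25
The z_c×3.25 term appears on both sides and cancels. Collect the known terms of each column as K = Σ(ρt)_known − 3.25 × (depth of known layers): K_1 = 0 − 3.25×23.37 = −75.9525; K_2 = 70.89658 − 3.25×(0.6468 + 24.691) = −11.45127.
Balance: K_1 + 23.37×ρ = K_2, so ρ = (K_2 − K_1)/23.37 = 64.5012/23.37 = 2.76 g/cm³.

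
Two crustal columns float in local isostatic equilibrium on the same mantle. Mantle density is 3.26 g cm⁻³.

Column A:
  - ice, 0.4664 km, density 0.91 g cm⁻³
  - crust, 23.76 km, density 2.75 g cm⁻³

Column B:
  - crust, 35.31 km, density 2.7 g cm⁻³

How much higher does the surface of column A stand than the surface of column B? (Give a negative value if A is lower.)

For any compensation level in the mantle, the mantle terms cancel and isostasy reduces to e = (Σt_A − Σt_B) − (Σ(ρt)_A − Σ(ρt)_B) / ρ_m.
Σt_A = 24.2264 km; Σt_B = 35.31 km; Σ(ρt)_A = 65.764424; Σ(ρt)_B = 95.337 (in km·g cm⁻³).
e = (24.2264 − 35.31) − (65.764424 − 95.337) / 3.26 = −2.01 km.

−2.01 km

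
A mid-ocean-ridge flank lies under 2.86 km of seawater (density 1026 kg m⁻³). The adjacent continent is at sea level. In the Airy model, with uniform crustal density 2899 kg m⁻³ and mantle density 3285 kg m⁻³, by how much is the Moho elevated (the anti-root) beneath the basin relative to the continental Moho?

In Airy isostatic equilibrium: replacing crust with seawater at the top is compensated by replacing crust with mantle at the base: d (ρ_c − ρ_w) = a (ρ_m − ρ_c).
a = d (ρ_c − ρ_w)/(ρ_m − ρ_c) = 2.86 km × 1873/386 = 13.9 km.

13.9 km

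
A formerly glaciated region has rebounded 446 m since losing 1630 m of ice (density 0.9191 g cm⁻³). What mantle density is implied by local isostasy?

3.36 g cm⁻³

ρ_m = ρ_ice t / u = 0.9191 × 1630 m/446 m = 3.36 g cm⁻³.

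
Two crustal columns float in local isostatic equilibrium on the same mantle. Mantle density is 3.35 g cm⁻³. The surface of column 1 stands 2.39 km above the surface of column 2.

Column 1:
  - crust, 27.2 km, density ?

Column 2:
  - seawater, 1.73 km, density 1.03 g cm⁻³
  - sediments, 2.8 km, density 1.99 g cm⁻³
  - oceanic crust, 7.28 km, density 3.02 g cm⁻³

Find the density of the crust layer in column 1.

Take the compensation level at the base of the deeper column (depth z_c below the surface of column 1) and equate Σ ρ_i t_i down to z_c; mantle fills any gap and the z_c terms cancel.
Column 1: 27.2×ρ + (z_c − 27.2)×3.35
Column 2: 2.39×0 + 1.73×1.03 + 2.8×1.99 + 7.28×3.02 + (z_c − 2.39 − 11.81)×3.35
The z_c×3.35 term appears on both sides and cancels. Collect the known terms of each column as K = Σ(ρt)_known − 3.35 × (depth of known layers): K_1 = 0 − 3.35×27.2 = −91.12; K_2 = 29.3395 − 3.35×(2.39 + 11.81) = −18.2305.
Balance: K_1 + 27.2×ρ = K_2, so ρ = (K_2 − K_1)/27.2 = 72.8895/27.2 = 2.68 g cm⁻³.

2.68 g cm⁻³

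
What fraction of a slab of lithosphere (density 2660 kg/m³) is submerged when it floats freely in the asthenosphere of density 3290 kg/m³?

Submerged fraction = ρ_obj/ρ_fluid = 2660/3290 = 80.9%.

80.9%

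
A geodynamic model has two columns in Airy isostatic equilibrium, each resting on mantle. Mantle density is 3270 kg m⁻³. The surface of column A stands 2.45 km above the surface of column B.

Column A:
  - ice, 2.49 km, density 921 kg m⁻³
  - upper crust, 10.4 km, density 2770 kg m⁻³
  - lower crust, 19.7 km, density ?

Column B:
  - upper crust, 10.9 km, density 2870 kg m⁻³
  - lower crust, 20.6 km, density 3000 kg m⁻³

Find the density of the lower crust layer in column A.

Take the compensation level at the base of the deeper column (depth z_c below the surface of column A) and equate Σ ρ_i t_i down to z_c; mantle fills any gap and the z_c terms cancel.
Column A: 2.49×921 + 10.4×2770 + 19.7×ρ + (z_c − 32.59)×3270
Column B: 2.45×0 + 10.9×2870 + 20.6×3000 + (z_c − 2.45 − 31.5)×3270
The z_c×3270 term appears on both sides and cancels. Collect the known terms of each column as K = Σ(ρt)_known − 3270 × (depth of known layers): K_A = 31101.29 − 3270×32.59 = −75468.01; K_B = 93083 − 3270×(2.45 + 31.5) = −17933.5.
Balance: K_A + 19.7×ρ = K_B, so ρ = (K_B − K_A)/19.7 = 57534.5/19.7 = 2920 kg m⁻³.

2920 kg m⁻³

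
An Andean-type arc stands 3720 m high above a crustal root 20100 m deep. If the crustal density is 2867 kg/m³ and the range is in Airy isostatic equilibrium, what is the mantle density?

3400 kg/m³

Airy balance: ρ_c h = (ρ_m − ρ_c) r → ρ_m = ρ_c (1 + h/r).
ρ_m = 2867 × (1 + 3720 m/20100 m) = 3400 kg/m³.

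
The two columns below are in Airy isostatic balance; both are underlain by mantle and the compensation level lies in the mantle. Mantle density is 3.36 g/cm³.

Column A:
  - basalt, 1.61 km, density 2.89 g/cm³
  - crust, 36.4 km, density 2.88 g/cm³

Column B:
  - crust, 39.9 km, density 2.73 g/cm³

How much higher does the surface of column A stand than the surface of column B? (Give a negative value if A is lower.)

For any compensation level in the mantle, the mantle terms cancel and isostasy reduces to e = (Σt_A − Σt_B) − (Σ(ρt)_A − Σ(ρt)_B) / ρ_m.
Σt_A = 38.01 km; Σt_B = 39.9 km; Σ(ρt)_A = 109.4849; Σ(ρt)_B = 108.927 (in km·g/cm³).
e = (38.01 − 39.9) − (109.4849 − 108.927) / 3.36 = −2.06 km.

−2.06 km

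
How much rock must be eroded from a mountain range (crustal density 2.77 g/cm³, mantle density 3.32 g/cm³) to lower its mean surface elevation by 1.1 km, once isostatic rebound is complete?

Net drop Δ = e − u = e − e ρ_c/ρ_m = e (ρ_m − ρ_c)/ρ_m.
e = Δ ρ_m/(ρ_m − ρ_c) = 1.1 km × 3.32/0.55 = 6.64 km.

6.64 km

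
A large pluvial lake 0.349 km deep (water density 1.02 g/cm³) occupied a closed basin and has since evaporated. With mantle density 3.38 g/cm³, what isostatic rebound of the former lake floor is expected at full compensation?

u = d ρ_w/ρ_m = 0.349 km × 1.02/3.38 = 0.105 km.

0.105 km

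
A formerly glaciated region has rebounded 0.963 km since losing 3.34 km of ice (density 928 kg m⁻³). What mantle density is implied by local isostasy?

ρ_m = ρ_ice t / u = 928 × 3.34 km/0.963 km = 3220 kg m⁻³.

3220 kg m⁻³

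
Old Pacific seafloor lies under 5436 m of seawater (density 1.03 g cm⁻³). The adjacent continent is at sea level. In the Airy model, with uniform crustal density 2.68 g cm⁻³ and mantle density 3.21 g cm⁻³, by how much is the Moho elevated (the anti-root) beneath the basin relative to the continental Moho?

16900 m

Balancing pressure at the compensation depth: replacing crust with seawater at the top is compensated by replacing crust with mantle at the base: d (ρ_c − ρ_w) = a (ρ_m − ρ_c).
a = d (ρ_c − ρ_w)/(ρ_m − ρ_c) = 5436 m × 1.65/0.53 = 16900 m.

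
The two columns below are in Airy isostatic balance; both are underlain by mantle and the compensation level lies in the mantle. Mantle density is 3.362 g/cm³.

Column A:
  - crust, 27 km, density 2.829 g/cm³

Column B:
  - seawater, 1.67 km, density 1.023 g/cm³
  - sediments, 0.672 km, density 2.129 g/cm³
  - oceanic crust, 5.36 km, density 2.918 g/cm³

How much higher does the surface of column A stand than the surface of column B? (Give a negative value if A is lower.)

For any compensation level in the mantle, the mantle terms cancel and isostasy reduces to e = (Σt_A − Σt_B) − (Σ(ρt)_A − Σ(ρt)_B) / ρ_m.
Σt_A = 27 km; Σt_B = 7.702 km; Σ(ρt)_A = 76.383; Σ(ρt)_B = 18.779578 (in km·g/cm³).
e = (27 − 7.702) − (76.383 − 18.779578) / 3.362 = 2.16 km.

2.16 km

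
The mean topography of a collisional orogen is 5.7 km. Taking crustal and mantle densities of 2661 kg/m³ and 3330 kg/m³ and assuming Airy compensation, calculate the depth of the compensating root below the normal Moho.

Balancing pressure at the compensation depth: the weight of the topography is balanced by the buoyancy of the root, ρ_c h = (ρ_m − ρ_c) r.
r = h · ρ_c / (ρ_m − ρ_c) = 5.7 km × 2661 / (3330 − 2661) = 22.7 km.

22.7 km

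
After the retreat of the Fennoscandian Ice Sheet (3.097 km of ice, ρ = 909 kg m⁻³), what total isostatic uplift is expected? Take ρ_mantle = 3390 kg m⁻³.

Removing the load lets mantle flow back in; uplift u satisfies ρ_ice t = ρ_m u.
u = t ρ_ice/ρ_m = 3.097 km × 909/3390 = 0.83 km.

0.83 km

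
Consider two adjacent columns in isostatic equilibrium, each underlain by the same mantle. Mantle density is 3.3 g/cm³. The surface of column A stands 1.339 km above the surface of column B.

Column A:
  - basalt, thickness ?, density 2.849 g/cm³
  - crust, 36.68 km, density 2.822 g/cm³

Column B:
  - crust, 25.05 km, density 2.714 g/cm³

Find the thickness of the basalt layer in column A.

Take the compensation level at the base of the deeper column (depth z_c below the surface of column A) and equate Σ ρ_i t_i down to z_c; mantle fills any gap and the z_c terms cancel.
Column A: x×2.849 + 36.68×2.822 + (z_c − 36.68 − x)×3.3
Column B: 1.339×0 + 25.05×2.714 + (z_c − 1.339 − 25.05)×3.3
The z_c×3.3 term appears on both sides and cancels. Collect the known terms of each column as K = Σ(ρt)_known − 3.3 × (depth of known layers): K_A = 103.51096 − 3.3×36.68 = −17.53304; K_B = 67.9857 − 3.3×(1.339 + 25.05) = −19.098.
Balance: K_A − x×(3.3 − 2.849) = K_B, so x = (K_A − K_B)/(3.3 − 2.849) = 1.56496/0.451 = 3.47 km.

3.47 km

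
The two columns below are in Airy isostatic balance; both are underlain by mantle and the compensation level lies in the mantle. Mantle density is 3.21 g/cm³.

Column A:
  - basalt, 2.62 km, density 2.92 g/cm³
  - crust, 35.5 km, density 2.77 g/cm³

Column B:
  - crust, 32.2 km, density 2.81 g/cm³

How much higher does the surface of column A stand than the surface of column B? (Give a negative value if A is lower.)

For any compensation level in the mantle, the mantle terms cancel and isostasy reduces to e = (Σt_A − Σt_B) − (Σ(ρt)_A − Σ(ρt)_B) / ρ_m.
Σt_A = 38.12 km; Σt_B = 32.2 km; Σ(ρt)_A = 105.9854; Σ(ρt)_B = 90.482 (in km·g/cm³).
e = (38.12 − 32.2) − (105.9854 − 90.482) / 3.21 = 1.09 km.

1.09 km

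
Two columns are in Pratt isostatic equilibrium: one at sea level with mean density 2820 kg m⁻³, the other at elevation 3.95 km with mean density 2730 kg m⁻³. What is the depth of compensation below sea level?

ρ_ref D = ρ (D + h) → D (ρ_ref − ρ) = ρ h.
D = ρ h/(ρ_ref − ρ) = 2730 × 3.95 km/(2820 − 2730) = 120 km.

120 km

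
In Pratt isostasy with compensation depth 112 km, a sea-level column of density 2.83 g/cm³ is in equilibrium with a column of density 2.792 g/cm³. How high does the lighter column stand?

1.52 km

ρ_ref D = ρ (D + h) → h = D (ρ_ref − ρ)/ρ.
h = 112 km × (2.83 − 2.792)/2.792 = 1.52 km.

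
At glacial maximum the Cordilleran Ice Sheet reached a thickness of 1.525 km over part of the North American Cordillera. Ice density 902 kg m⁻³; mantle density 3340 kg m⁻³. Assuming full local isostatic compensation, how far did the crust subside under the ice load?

By Archimedes' principle applied to the lithosphere: the ice load ρ_ice t is balanced by mantle displaced below, ρ_m s.
s = t ρ_ice / ρ_m = 1.525 km × 902/3340 = 0.412 km.

0.412 km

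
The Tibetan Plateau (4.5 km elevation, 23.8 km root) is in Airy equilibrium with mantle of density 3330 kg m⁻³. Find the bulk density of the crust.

2800 kg m⁻³

ρ_c h = (ρ_m − ρ_c) r → ρ_c (h + r) = ρ_m r → ρ_c = ρ_m r / (h + r).
ρ_c = 3330 × 23.8 km / (4.5 km + 23.8 km) = 2800 kg m⁻³.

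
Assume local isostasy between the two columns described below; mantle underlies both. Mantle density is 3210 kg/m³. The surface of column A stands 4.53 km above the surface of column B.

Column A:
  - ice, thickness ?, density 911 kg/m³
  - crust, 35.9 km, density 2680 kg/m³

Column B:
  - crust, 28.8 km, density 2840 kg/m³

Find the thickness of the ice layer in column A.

Take the compensation level at the base of the deeper column (depth z_c below the surface of column A) and equate Σ ρ_i t_i down to z_c; mantle fills any gap and the z_c terms cancel.
Column A: x×911 + 35.9×2680 + (z_c − 35.9 − x)×3210
Column B: 4.53×0 + 28.8×2840 + (z_c − 4.53 − 28.8)×3210
The z_c×3210 term appears on both sides and cancels. Collect the known terms of each column as K = Σ(ρt)_known − 3210 × (depth of known layers): K_A = 96212 − 3210×35.9 = −19027; K_B = 81792 − 3210×(4.53 + 28.8) = −25197.3.
Balance: K_A − x×(3210 − 911) = K_B, so x = (K_A − K_B)/(3210 − 911) = 6170.3/2299 = 2.68 km.

2.68 km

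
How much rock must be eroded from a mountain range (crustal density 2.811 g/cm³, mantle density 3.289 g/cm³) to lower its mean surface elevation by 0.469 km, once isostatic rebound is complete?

Net drop Δ = e − u = e − e ρ_c/ρ_m = e (ρ_m − ρ_c)/ρ_m.
e = Δ ρ_m/(ρ_m − ρ_c) = 0.469 km × 3.289/0.478 = 3.23 km.

3.23 km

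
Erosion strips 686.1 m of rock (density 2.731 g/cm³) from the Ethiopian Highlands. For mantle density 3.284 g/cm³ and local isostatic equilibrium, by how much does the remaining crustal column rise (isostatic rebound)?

Unloading: uplift u = e ρ_c/ρ_m = 686.1 m × 2.731/3.284 = 571 m.

571 m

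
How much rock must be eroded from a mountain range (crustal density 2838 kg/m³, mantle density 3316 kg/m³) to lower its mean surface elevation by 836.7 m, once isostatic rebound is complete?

5800 m

Net drop Δ = e − u = e − e ρ_c/ρ_m = e (ρ_m − ρ_c)/ρ_m.
e = Δ ρ_m/(ρ_m − ρ_c) = 836.7 m × 3316/478 = 5800 m.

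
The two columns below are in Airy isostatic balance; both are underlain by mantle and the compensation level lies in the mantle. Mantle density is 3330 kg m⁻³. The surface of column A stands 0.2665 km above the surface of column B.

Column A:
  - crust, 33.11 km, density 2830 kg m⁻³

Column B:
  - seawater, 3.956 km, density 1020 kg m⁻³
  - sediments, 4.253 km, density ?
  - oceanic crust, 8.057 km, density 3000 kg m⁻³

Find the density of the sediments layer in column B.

Take the compensation level at the base of the deeper column (depth z_c below the surface of column A) and equate Σ ρ_i t_i down to z_c; mantle fills any gap and the z_c terms cancel.
Column A: 33.11×2830 + (z_c − 33.11)×3330
Column B: 0.2665×0 + 3.956×1020 + 4.253×ρ + 8.057×3000 + (z_c − 0.2665 − 16.266)×3330
The z_c×3330 term appears on both sides and cancels. Collect the known terms of each column as K = Σ(ρt)_known − 3330 × (depth of known layers): K_A = 93701.3 − 3330×33.11 = −16555; K_B = 28206.12 − 3330×(0.2665 + 16.266) = −26847.105.
Balance: K_A = K_B + 4.253×ρ, so ρ = (K_A − K_B)/4.253 = 10292.1/4.253 = 2420 kg m⁻³.

2420 kg m⁻³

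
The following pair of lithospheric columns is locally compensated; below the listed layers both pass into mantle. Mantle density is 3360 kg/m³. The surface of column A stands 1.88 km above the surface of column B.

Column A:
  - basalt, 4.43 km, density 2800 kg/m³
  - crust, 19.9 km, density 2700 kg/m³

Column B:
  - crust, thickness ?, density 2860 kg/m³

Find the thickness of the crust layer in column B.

18.6 km

Take the compensation level at the base of the deeper column (depth z_c below the surface of column A) and equate Σ ρ_i t_i down to z_c; mantle fills any gap and the z_c terms cancel.
Column A: 4.43×2800 + 19.9×2700 + (z_c − 24.33)×3360
Column B: 1.88×0 + x×2860 + (z_c − 1.88 − 0 − x)×3360
The z_c×3360 term appears on both sides and cancels. Collect the known terms of each column as K = Σ(ρt)_known − 3360 × (depth of known layers): K_A = 66134 − 3360×24.33 = −15614.8; K_B = 0 − 3360×(1.88 + 0) = −6316.8.
Balance: K_A = K_B − x×(3360 − 2860), so x = (K_B − K_A)/(3360 − 2860) = 9298/500 = 18.6 km.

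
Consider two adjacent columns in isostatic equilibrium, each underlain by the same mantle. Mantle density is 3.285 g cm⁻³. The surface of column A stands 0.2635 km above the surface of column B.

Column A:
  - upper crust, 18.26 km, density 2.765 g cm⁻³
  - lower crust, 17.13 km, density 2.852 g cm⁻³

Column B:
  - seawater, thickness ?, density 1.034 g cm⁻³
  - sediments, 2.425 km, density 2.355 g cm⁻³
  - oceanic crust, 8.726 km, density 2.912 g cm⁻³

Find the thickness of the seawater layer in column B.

Take the compensation level at the base of the deeper column (depth z_c below the surface of column A) and equate Σ ρ_i t_i down to z_c; mantle fills any gap and the z_c terms cancel.
Column A: 18.26×2.765 + 17.13×2.852 + (z_c − 35.39)×3.285
Column B: 0.2635×0 + x×1.034 + 2.425×2.355 + 8.726×2.912 + (z_c − 0.2635 − 11.151 − x)×3.285
The z_c×3.285 term appears on both sides and cancels. Collect the known terms of each column as K = Σ(ρt)_known − 3.285 × (depth of known layers): K_A = 99.34366 − 3.285×35.39 = −16.91249; K_B = 31.120987 − 3.285×(0.2635 + 11.151) = −6.3756455.
Balance: K_A = K_B − x×(3.285 − 1.034), so x = (K_B − K_A)/(3.285 − 1.034) = 10.5368/2.251 = 4.68 km.

4.68 km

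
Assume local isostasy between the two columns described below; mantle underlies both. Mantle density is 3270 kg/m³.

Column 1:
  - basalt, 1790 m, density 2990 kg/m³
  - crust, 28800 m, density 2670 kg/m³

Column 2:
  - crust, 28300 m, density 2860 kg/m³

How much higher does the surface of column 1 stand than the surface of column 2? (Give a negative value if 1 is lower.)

For any compensation level in the mantle, the mantle terms cancel and isostasy reduces to e = (Σt_1 − Σt_2) − (Σ(ρt)_1 − Σ(ρt)_2) / ρ_m.
Σt_1 = 30590 m; Σt_2 = 28300 m; Σ(ρt)_1 = 82248100; Σ(ρt)_2 = 80938000 (in m·kg/m³).
e = (30590 − 28300) − (82248100 − 80938000) / 3270 = 1890 m.

1890 m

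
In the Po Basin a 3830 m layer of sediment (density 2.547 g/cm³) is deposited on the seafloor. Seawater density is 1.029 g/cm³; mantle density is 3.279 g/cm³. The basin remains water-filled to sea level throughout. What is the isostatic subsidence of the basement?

2580 m

Submarine loading: the sediment displaces seawater, and the subsidence is in turn flooded, so s (ρ_m − ρ_w) = t (ρ_sed − ρ_w).
s = 3830 m × (2.547 − 1.029) / (3.279 − 1.029) = 2580 m.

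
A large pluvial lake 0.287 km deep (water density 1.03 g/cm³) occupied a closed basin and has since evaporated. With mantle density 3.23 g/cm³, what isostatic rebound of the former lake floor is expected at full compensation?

0.0915 km

u = d ρ_w/ρ_m = 0.287 km × 1.03/3.23 = 0.0915 km.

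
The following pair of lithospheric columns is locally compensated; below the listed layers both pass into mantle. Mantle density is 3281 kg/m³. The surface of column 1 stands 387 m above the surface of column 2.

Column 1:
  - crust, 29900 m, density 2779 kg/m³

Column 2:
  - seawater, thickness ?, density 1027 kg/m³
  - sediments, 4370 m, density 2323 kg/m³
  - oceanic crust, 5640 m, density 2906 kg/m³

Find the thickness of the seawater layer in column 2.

3300 m

Take the compensation level at the base of the deeper column (depth z_c below the surface of column 1) and equate Σ ρ_i t_i down to z_c; mantle fills any gap and the z_c terms cancel.
Column 1: 29900×2779 + (z_c − 29900)×3281
Column 2: 387×0 + x×1027 + 4370×2323 + 5640×2906 + (z_c − 387 − 10010 − x)×3281
The z_c×3281 term appears on both sides and cancels. Collect the known terms of each column as K = Σ(ρt)_known − 3281 × (depth of known layers): K_1 = 83092100 − 3281×29900 = −15009800; K_2 = 26541350 − 3281×(387 + 10010) = −7571207.
Balance: K_1 = K_2 − x×(3281 − 1027), so x = (K_2 − K_1)/(3281 − 1027) = 7438590/2254 = 3300 m.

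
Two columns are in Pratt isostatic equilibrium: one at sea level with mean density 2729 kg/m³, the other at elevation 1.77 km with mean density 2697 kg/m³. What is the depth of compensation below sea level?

ρ_ref D = ρ (D + h) → D (ρ_ref − ρ) = ρ h.
D = ρ h/(ρ_ref − ρ) = 2697 × 1.77 km/(2729 − 2697) = 149 km.

149 km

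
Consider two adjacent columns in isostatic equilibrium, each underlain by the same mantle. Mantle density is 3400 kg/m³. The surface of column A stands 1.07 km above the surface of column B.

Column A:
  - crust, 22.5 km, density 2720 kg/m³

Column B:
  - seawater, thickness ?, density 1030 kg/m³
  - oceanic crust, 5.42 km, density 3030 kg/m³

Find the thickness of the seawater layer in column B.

4.07 km

Take the compensation level at the base of the deeper column (depth z_c below the surface of column A) and equate Σ ρ_i t_i down to z_c; mantle fills any gap and the z_c terms cancel.
Column A: 22.5×2720 + (z_c − 22.5)×3400
Column B: 1.07×0 + x×1030 + 5.42×3030 + (z_c − 1.07 − 5.42 − x)×3400
The z_c×3400 term appears on both sides and cancels. Collect the known terms of each column as K = Σ(ρt)_known − 3400 × (depth of known layers): K_A = 61200 − 3400×22.5 = −15300; K_B = 16422.6 − 3400×(1.07 + 5.42) = −5643.4.
Balance: K_A = K_B − x×(3400 − 1030), so x = (K_B − K_A)/(3400 − 1030) = 9656.6/2370 = 4.07 km.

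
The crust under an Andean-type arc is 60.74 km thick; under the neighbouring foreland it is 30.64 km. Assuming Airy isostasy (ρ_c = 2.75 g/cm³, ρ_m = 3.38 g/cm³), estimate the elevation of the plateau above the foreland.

5.61 km

Excess crust Δ = 60.74 km − 30.64 km = 30.1 km, split between elevation h and root r with h + r = Δ.
Airy balance ρ_c h = (ρ_m − ρ_c) r gives r = h ρ_c/(ρ_m − ρ_c), so h (1 + ρ_c/(ρ_m − ρ_c)) = Δ, i.e. h = Δ (ρ_m − ρ_c)/ρ_m.
h = 30.1 km × 0.63/3.38 = 5.61 km.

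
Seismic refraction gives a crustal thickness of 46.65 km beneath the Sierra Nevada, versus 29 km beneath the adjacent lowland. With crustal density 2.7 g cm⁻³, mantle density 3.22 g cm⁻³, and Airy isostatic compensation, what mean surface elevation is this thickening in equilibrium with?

2.85 km

Excess crust Δ = 46.65 km − 29 km = 17.65 km, split between elevation h and root r with h + r = Δ.
Airy balance ρ_c h = (ρ_m − ρ_c) r gives r = h ρ_c/(ρ_m − ρ_c), so h (1 + ρ_c/(ρ_m − ρ_c)) = Δ, i.e. h = Δ (ρ_m − ρ_c)/ρ_m.
h = 17.65 km × 0.52/3.22 = 2.85 km.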